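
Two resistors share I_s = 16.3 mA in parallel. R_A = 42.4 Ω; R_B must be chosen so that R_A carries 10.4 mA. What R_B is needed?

R_B ≈ 74.7 Ω

The fraction through R_A equals R_B/(R_A+R_B).
10.4/16.3 = R_B/(R_A + R_B) → R_B = R_A · (0.6380)/(1 − 0.6380) = 42.4 × 1.763 = 74.74 Ω.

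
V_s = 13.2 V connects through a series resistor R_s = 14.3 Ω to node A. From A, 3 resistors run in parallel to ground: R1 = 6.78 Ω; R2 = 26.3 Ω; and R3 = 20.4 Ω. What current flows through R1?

I ≈ 0.447 A

Parallel bank: R_p = 1/(1/6.78 + 1/26.3 + 1/20.4) = 4.264 Ω.
Node voltage V_A = V_s · R_p/(R_s + R_p) = 13.2 × 0.2297 = 3.032 V.
I(R1) = V_A / R1 = 3.032/6.78 = 0.4472 A.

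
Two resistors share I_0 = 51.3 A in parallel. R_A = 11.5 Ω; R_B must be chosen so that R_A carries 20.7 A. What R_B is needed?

In a two-way split, I_A/I_0 = R_B/(R_A + R_B).
20.7/51.3 = R_B/(R_A + R_B) → R_B = R_A · (0.4035)/(1 − 0.4035) = 11.5 × 0.6765 = 7.779 Ω.

R_B ≈ 7.78 Ω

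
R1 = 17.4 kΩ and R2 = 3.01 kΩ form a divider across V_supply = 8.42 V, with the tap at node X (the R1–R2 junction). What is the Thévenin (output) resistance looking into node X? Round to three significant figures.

R_th ≈ 2.57 kΩ

Looking into X with the source shorted: R_th = R1·R2/(R1+R2) = 17.40 × 3.01/20.41 = 2.566 kΩ.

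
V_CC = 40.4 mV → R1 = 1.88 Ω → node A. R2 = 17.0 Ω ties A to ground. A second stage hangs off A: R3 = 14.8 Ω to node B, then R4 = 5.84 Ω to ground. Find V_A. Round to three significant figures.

Node A sees R2 in parallel with the series input of stage 2, R3 + R4 = 20.64 Ω.
R2 ‖ (R3+R4) = 9.322 Ω.
So V_A = 40.4 × 0.8322 = 33.62 mV.

V_A ≈ 33.6 mV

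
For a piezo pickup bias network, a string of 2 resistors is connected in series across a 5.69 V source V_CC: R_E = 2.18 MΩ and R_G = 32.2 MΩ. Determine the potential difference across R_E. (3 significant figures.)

Series total: ΣR = 2.18 + 32.2 = 34.38 MΩ.
V = V_CC · R/ΣR = 5.69 × 0.06341 = 0.3608 V.

V ≈ 0.361 V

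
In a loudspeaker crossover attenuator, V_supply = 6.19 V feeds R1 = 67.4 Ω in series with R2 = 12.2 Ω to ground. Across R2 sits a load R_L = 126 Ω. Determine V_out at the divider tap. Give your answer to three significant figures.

V_out ≈ 0.877 V

First combine the lower leg with the load: R2 ‖ R_L = 11.12 Ω.
Now apply the divider: V_out = 6.19 × 0.1417 = 0.8768 V.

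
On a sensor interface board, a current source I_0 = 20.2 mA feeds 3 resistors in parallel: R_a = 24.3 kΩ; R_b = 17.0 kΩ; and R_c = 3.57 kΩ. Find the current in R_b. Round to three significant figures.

I ≈ 3.13 mA

Total conductance ΣG = 1/24.3 + 1/17.0 + 1/3.57 = 0.3801 (units of 1/kΩ).
R_b takes the fraction G_k/ΣG = 0.05882/0.3801 = 0.1548, so I = 20.2 × 0.1548 = 3.126 mA.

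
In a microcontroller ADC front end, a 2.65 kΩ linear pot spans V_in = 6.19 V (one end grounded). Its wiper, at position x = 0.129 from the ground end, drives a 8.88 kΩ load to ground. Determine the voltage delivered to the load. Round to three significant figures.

The pot divides into 2.308 kΩ above the wiper and 0.3418 kΩ below.
R_L loads the lower segment: effective lower R = 0.3292 kΩ.
V_out = 6.19 × 0.3292/(2.308 + 0.3292) = 0.7726 V.

V_out ≈ 0.773 V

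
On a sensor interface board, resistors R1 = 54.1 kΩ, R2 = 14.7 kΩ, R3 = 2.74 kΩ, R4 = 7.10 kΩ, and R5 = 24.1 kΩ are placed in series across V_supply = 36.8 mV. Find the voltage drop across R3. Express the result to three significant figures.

Total series resistance ΣR = 54.1 + 14.7 + 2.74 + 7.10 + 24.1 = 102.7 kΩ.
By the voltage-divider rule, V = 36.8 × 2.740/102.7 = 0.9814 mV.

V ≈ 0.981 mV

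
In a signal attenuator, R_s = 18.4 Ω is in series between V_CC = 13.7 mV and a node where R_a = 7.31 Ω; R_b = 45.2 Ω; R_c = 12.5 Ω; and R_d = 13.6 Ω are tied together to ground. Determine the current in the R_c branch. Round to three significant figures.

I ≈ 0.162 mA

Parallel bank: R_p = 1/(1/7.31 + 1/45.2 + 1/12.5 + 1/13.6) = 3.200 Ω.
V_A = 13.7 × 3.200/21.60 = 2.030 mV.
Branch current I = V_A/R_c = 2.030/12.5 = 0.1624 mA.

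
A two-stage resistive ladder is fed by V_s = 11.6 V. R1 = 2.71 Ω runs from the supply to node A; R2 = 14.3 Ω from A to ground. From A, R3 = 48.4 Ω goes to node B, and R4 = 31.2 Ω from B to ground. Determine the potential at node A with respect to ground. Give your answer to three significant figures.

The second stage (R3 + R4 = 79.60 Ω) loads node A in parallel with R2.
R2 ‖ (R3+R4) = 12.12 Ω.
V_A = 11.6 × 12.12/(2.71 + 12.12) = 9.481 V.

V_A ≈ 9.48 V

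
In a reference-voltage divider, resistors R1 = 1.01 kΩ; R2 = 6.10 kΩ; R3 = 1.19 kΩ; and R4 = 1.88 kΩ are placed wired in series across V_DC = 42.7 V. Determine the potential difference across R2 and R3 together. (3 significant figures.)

V ≈ 30.6 V

ΣR = 1.01 + 6.10 + 1.19 + 1.88 = 10.18 kΩ.
R_{R2..R3} = 6.10 + 1.19 = 7.290 kΩ.
Voltage divider: V = V_DC · (7.290 / 10.18) = 42.7 × 0.7161 = 30.58 V.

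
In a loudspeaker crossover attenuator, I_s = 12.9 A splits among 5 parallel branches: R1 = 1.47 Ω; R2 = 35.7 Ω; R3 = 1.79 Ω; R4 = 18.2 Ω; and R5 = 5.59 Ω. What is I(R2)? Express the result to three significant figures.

Conductances: ΣG = 1/1.47 + 1/35.7 + 1/1.79 + 1/18.2 + 1/5.59 = 1.501 (1/Ω).
R2 takes the fraction G_k/ΣG = 0.02801/1.501 = 0.01866, so I = 12.9 × 0.01866 = 0.2408 A.

I ≈ 0.241 A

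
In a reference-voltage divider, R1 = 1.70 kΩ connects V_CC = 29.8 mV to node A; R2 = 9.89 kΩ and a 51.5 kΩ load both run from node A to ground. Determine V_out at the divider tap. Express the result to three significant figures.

R2 ‖ R_L = (9.89 × 51.5)/(9.89 + 51.5) = 8.297 kΩ.
Then V_out = V_CC · R2'/(R1 + R2') = 29.8 × 8.297/9.997 = 24.73 mV.

V_out ≈ 24.7 mV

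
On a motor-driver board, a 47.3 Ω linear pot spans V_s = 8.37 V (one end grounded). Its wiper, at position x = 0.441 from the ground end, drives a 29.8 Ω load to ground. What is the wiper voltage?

V_out ≈ 2.65 V

Split the track: R_lower = x·R_p = 20.86 Ω, R_upper = (1−x)·R_p = 26.44 Ω.
(x·R_p) ‖ R_L = 12.27 Ω.
Loaded-divider output: V_out = 8.37 × 0.3170 = 2.653 V.
(Unloaded: V_out = x·V_s = 3.69 V.)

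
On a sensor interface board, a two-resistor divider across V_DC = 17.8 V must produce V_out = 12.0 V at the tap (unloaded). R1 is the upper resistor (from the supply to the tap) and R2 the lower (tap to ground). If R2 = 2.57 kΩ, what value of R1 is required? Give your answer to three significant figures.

R1 ≈ 1.24 kΩ

V_out/V_DC = R2/(R1+R2) = 0.6742.
So R1 = R2 · (V_DC/V_out − 1) = 2.57 × (17.8/12.0 − 1) = 2.57 × 0.4833 = 1.242 kΩ.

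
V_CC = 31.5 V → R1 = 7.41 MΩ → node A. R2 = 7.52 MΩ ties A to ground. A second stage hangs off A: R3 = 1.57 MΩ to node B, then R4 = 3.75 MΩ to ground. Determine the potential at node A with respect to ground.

V_A ≈ 9.32 V

The second stage (R3 + R4 = 5.320 MΩ) loads node A in parallel with R2.
Effective lower resistance at A: R2 ‖ 5.320 = 3.116 MΩ.
V_A = 31.5 × 3.116/(7.41 + 3.116) = 9.324 V.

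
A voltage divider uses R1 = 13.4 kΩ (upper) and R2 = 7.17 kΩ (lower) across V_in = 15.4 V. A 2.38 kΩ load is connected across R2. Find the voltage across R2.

V_out ≈ 1.81 V

First combine the lower leg with the load: R2 ‖ R_L = 1.787 kΩ.
Voltage divider with the loaded lower leg: V_out = 15.4 × 1.787/(13.4 + 1.787) = 15.4 × 0.1177 = 1.812 V.
(Unloaded it would be 5.37 V; the load pulls it down.)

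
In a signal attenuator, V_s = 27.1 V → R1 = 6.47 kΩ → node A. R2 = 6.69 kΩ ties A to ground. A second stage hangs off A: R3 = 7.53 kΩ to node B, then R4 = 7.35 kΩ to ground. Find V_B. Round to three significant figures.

Node A sees R2 in parallel with the series input of stage 2, R3 + R4 = 14.88 kΩ.
Effective lower resistance at A: R2 ‖ 14.88 = 4.615 kΩ.
V_A = 27.1 × 4.615/(6.47 + 4.615) = 11.28 V.
Then the unloaded second divider: V_B = V_A × R4/(R3+R4) = 11.28 × 0.4940 = 5.573 V.

V_B ≈ 5.57 V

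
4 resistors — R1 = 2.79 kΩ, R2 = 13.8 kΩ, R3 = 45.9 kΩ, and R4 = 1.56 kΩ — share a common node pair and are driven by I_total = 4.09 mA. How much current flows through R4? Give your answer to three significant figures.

I ≈ 2.40 mA

Total conductance ΣG = 1/2.79 + 1/13.8 + 1/45.9 + 1/1.56 = 1.094 (units of 1/kΩ).
Current divider: I(R4) = I_total · G_k/ΣG = 4.09 × (0.6410/1.094) = 4.09 × 0.5861 = 2.397 mA.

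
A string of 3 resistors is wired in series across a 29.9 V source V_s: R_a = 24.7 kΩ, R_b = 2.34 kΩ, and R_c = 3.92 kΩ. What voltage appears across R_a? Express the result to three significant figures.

V ≈ 23.9 V

Series total: ΣR = 24.7 + 2.34 + 3.92 = 30.96 kΩ.
Voltage divider: V = V_s · (24.70 / 30.96) = 29.9 × 0.7978 = 23.85 V.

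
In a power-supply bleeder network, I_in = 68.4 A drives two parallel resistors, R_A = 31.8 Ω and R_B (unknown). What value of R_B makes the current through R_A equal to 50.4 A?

R_B ≈ 89.0 Ω

In a two-way split, I_A/I_in = R_B/(R_A + R_B).
50.4/68.4 = R_B/(R_A + R_B) → R_B = R_A · (0.7368)/(1 − 0.7368) = 31.8 × 2.800 = 89.04 Ω.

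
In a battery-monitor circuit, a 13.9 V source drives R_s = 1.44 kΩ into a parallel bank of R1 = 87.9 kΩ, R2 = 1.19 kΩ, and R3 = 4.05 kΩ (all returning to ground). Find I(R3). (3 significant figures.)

Parallel bank: R_p = 1/(1/87.9 + 1/1.19 + 1/4.05) = 0.9102 kΩ.
Node voltage V_A = V_s · R_p/(R_s + R_p) = 13.9 × 0.3873 = 5.383 V.
I(R3) = V_A / R3 = 5.383/4.05 = 1.329 mA.
(Equivalently: I_total = 5.914 mA, then current-divider fraction G_k/ΣG = 0.2247.)

I ≈ 1.33 mA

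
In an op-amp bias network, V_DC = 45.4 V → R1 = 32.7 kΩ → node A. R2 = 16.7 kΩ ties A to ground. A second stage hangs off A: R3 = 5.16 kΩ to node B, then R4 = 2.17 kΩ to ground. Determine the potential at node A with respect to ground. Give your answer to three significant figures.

The second stage (R3 + R4 = 7.330 kΩ) loads node A in parallel with R2.
R2 ‖ (R3+R4) = 5.094 kΩ.
First divider: V_A = V_DC · 5.094/(32.7 + 5.094) = 6.119 V.

V_A ≈ 6.12 V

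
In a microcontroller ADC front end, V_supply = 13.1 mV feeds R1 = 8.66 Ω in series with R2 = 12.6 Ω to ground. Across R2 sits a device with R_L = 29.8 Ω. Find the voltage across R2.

V_out ≈ 6.62 mV

R2 ‖ R_L = (12.6 × 29.8)/(12.6 + 29.8) = 8.856 Ω.
Now apply the divider: V_out = 13.1 × 0.5056 = 6.623 mV.
(Unloaded it would be 7.76 mV; the load pulls it down.)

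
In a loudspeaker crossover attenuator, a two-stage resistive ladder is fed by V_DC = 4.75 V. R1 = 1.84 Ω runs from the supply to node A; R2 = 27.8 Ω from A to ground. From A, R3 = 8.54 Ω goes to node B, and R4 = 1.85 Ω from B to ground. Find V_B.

V_B ≈ 0.680 V

The second stage (R3 + R4 = 10.39 Ω) loads node A in parallel with R2.
Effective lower resistance at A: R2 ‖ 10.39 = 7.563 Ω.
First divider: V_A = V_DC · 7.563/(1.84 + 7.563) = 3.821 V.
Then the unloaded second divider: V_B = V_A × R4/(R3+R4) = 3.821 × 0.1781 = 0.6803 V.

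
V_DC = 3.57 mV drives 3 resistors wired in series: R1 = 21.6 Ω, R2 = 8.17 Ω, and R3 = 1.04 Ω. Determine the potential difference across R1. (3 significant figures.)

Series total: ΣR = 21.6 + 8.17 + 1.04 = 30.81 Ω.
Voltage divider: V = V_DC · (21.60 / 30.81) = 3.57 × 0.7011 = 2.503 mV.

V ≈ 2.50 mV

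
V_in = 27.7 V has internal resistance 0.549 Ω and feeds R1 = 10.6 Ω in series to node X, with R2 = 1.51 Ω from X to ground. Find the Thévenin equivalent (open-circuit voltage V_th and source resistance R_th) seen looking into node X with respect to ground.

R1' = 0.549 + 10.6 = 11.15 Ω (source resistance + R1).
Open-circuit (no load on X): V_th = V_in · R2/(R1' + R2) = 27.7 × 1.51/(11.15 + 1.51) = 3.304 V.
Zeroing V_in shorts the top of R1' to ground, so R_th = R1' ‖ R2 = 1.330 Ω.

V_th ≈ 3.30 V, R_th ≈ 1.33 Ω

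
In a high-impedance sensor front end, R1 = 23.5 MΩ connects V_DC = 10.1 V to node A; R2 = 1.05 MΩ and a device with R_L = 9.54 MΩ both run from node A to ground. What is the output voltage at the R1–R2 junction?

V_out ≈ 0.391 V

The load sits in parallel with R2, giving an effective lower resistance R2' = R2·R_L/(R2+R_L) = 0.9459 MΩ.
Then V_out = V_DC · R2'/(R1 + R2') = 10.1 × 0.9459/24.45 = 0.3908 V.
(Unloaded it would be 0.432 V; the load pulls it down.)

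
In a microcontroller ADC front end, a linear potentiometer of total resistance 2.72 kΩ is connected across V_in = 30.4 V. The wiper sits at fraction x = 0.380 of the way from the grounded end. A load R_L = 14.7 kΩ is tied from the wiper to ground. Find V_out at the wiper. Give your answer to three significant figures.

V_out ≈ 11.1 V

Split the track: R_lower = x·R_p = 1.034 kΩ, R_upper = (1−x)·R_p = 1.686 kΩ.
Lower segment in parallel with the load: 1.034 ‖ 14.7 = 0.9657 kΩ.
Then V_out = V_in · 0.9657/(1.686 + 0.9657) = 11.07 V.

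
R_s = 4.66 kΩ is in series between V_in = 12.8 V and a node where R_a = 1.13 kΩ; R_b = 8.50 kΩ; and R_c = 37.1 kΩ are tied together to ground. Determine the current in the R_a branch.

I ≈ 1.95 mA

Parallel bank: R_p = 1/(1/1.13 + 1/8.50 + 1/37.1) = 0.9713 kΩ.
V_A = 12.8 × 0.9713/5.631 = 2.208 V.
I(R_a) = V_A / R_a = 2.208/1.13 = 1.954 mA.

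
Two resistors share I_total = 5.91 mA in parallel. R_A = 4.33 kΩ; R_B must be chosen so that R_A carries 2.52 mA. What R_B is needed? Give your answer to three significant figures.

Two-branch current divider: I_A = I_total · R_B/(R_A + R_B).
With f = 0.4264, R_B = R_A · f/(1−f) = 4.33 × 0.7434 = 3.219 kΩ.

R_B ≈ 3.22 kΩ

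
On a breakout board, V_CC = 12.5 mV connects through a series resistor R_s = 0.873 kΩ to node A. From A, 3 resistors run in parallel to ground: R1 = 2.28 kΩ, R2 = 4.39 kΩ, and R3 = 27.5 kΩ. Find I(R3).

I ≈ 0.282 µA

Equivalent of the parallel group: R_p = 1.423 kΩ.
V_A by voltage divider: V_A = 12.5 × 1.423/(0.873 + 1.423) = 7.747 mV.
Branch current I = V_A/R3 = 7.747/27.5 = 0.2817 µA.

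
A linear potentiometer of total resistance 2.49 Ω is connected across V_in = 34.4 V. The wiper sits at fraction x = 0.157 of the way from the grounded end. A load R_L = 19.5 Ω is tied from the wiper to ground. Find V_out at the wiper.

Split the track: R_lower = x·R_p = 0.3909 Ω, R_upper = (1−x)·R_p = 2.099 Ω.
Lower segment in parallel with the load: 0.3909 ‖ 19.5 = 0.3832 Ω.
Loaded-divider output: V_out = 34.4 × 0.1544 = 5.311 V.
(Unloaded: V_out = x·V_in = 5.40 V.)

V_out ≈ 5.31 V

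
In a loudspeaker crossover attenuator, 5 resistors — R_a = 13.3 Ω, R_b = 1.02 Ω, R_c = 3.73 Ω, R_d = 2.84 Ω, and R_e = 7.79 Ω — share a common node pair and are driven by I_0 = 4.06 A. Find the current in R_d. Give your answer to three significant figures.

Total conductance ΣG = 1/13.3 + 1/1.02 + 1/3.73 + 1/2.84 + 1/7.79 = 1.804 (units of 1/Ω).
Current divider: I(R_d) = I_0 · G_k/ΣG = 4.06 × (0.3521/1.804) = 4.06 × 0.1952 = 0.7924 A.

I ≈ 0.792 A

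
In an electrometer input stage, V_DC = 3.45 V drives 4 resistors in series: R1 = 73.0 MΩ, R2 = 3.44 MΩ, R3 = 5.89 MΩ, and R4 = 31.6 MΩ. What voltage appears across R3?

V ≈ 0.178 V

Total series resistance ΣR = 73.0 + 3.44 + 5.89 + 31.6 = 113.9 MΩ.
Voltage divider: V = V_DC · (5.890 / 113.9) = 3.45 × 0.05170 = 0.1784 V.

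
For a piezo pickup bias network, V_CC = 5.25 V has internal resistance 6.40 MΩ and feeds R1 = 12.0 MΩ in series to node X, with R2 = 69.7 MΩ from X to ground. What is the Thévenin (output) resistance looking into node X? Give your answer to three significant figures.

R_th ≈ 14.6 MΩ

R1' = 6.40 + 12.0 = 18.40 MΩ (source resistance + R1).
With V_CC suppressed (replaced by a short), R_th = R1' ‖ R2 = (18.40 × 69.7)/(18.40 + 69.7) = 14.56 MΩ.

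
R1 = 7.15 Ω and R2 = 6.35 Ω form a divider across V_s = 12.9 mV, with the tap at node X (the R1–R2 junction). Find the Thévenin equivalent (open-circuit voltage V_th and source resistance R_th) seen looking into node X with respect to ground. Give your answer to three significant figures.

V_th ≈ 6.07 mV, R_th ≈ 3.36 Ω

Open-circuit (no load on X): V_th = V_s · R2/(R1 + R2) = 12.9 × 6.35/(7.150 + 6.35) = 6.068 mV.
Zeroing V_s shorts the top of R1 to ground, so R_th = R1 ‖ R2 = 3.363 Ω.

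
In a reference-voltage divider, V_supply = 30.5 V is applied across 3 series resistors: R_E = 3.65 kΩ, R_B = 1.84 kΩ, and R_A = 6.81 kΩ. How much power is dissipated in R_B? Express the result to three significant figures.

Series current I = V_supply/ΣR = 30.5/12.30 = 2.480 mA.
P = I²R = 6.149 × 1.84 = 11.31 mW.

P ≈ 11.3 mW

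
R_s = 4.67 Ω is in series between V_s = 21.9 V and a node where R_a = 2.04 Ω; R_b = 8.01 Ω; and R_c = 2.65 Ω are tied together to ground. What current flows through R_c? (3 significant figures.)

Parallel bank: R_p = 1/(1/2.04 + 1/8.01 + 1/2.65) = 1.008 Ω.
Node voltage V_A = V_s · R_p/(R_s + R_p) = 21.9 × 0.1775 = 3.887 V.
I(R_c) = V_A / R_c = 3.887/2.65 = 1.467 A.

I ≈ 1.47 A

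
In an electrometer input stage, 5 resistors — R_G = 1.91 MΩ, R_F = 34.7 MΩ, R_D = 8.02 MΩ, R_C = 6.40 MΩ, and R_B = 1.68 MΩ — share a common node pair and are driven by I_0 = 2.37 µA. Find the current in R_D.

I ≈ 0.207 µA

ΣG = 1/1.91 + 1/34.7 + 1/8.02 + 1/6.40 + 1/1.68 = 1.429.
By the current-divider rule, I = I_0 · G_k/ΣG = 2.37 × 0.08728 = 0.2069 µA.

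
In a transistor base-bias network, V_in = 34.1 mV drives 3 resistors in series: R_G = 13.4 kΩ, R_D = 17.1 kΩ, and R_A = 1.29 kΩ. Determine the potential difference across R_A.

ΣR = 13.4 + 17.1 + 1.29 = 31.79 kΩ.
V = V_in · R/ΣR = 34.1 × 0.04058 = 1.384 mV.

V ≈ 1.38 mV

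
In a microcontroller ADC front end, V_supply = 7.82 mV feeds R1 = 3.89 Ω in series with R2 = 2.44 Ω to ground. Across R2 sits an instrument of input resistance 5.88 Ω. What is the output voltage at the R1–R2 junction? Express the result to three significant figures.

V_out ≈ 2.40 mV

R2 ‖ R_L = (2.44 × 5.88)/(2.44 + 5.88) = 1.724 Ω.
Now apply the divider: V_out = 7.82 × 0.3071 = 2.402 mV.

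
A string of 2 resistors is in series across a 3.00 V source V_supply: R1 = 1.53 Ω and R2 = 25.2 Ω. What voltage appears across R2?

V ≈ 2.83 V

Total series resistance ΣR = 1.53 + 25.2 = 26.73 Ω.
V = V_supply · R/ΣR = 3.00 × 0.9428 = 2.828 V.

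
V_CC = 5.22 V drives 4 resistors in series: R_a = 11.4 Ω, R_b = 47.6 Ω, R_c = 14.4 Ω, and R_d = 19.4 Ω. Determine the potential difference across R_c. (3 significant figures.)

Total series resistance ΣR = 11.4 + 47.6 + 14.4 + 19.4 = 92.80 Ω.
Voltage divider: V = V_CC · (14.40 / 92.80) = 5.22 × 0.1552 = 0.8100 V.

V ≈ 0.810 V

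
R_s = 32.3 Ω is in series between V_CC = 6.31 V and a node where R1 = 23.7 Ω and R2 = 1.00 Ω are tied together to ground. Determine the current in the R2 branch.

I ≈ 0.182 A

Equivalent of the parallel group: R_p = 0.9595 Ω.
V_A by voltage divider: V_A = 6.31 × 0.9595/(32.3 + 0.9595) = 0.1820 V.
Branch current I = V_A/R2 = 0.1820/1.00 = 0.1820 A.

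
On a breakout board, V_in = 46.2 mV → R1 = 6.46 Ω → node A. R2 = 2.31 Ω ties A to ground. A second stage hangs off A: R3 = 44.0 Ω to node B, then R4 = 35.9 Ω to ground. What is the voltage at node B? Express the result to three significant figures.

V_B ≈ 5.35 mV

Looking into the second stage from A: R3 + R4 = 79.90 Ω appears in parallel with R2.
R2 ‖ (R3+R4) = 2.245 Ω.
First divider: V_A = V_in · 2.245/(6.46 + 2.245) = 11.92 mV.
Then the unloaded second divider: V_B = V_A × R4/(R3+R4) = 11.92 × 0.4493 = 5.354 mV.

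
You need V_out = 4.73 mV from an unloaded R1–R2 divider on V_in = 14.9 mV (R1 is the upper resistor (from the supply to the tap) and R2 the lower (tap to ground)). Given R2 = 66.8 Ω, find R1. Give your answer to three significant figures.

R1 ≈ 144 Ω

V_out/V_in = R2/(R1+R2) = 0.3174.
So R1 = R2 · (V_in/V_out − 1) = 66.8 × (14.9/4.73 − 1) = 66.8 × 2.150 = 143.6 Ω.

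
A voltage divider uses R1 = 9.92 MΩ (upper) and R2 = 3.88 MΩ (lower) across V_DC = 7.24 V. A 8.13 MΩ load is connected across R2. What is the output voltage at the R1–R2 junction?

R2 ‖ R_L = (3.88 × 8.13)/(3.88 + 8.13) = 2.627 MΩ.
Then V_out = V_DC · R2'/(R1 + R2') = 7.24 × 2.627/12.55 = 1.516 V.

V_out ≈ 1.52 V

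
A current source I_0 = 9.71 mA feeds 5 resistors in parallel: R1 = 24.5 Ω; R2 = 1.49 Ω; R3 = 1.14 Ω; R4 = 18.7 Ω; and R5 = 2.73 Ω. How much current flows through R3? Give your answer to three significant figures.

I ≈ 4.24 mA

Conductances: ΣG = 1/24.5 + 1/1.49 + 1/1.14 + 1/18.7 + 1/2.73 = 2.009 (1/Ω).
Current divider: I(R3) = I_0 · G_k/ΣG = 9.71 × (0.8772/2.009) = 9.71 × 0.4366 = 4.240 mA.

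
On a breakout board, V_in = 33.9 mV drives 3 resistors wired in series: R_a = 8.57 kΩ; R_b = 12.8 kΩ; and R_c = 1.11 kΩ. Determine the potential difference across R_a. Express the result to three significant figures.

V ≈ 12.9 mV

Series total: ΣR = 8.57 + 12.8 + 1.11 = 22.48 kΩ.
V = V_in · R/ΣR = 33.9 × 0.3812 = 12.92 mV.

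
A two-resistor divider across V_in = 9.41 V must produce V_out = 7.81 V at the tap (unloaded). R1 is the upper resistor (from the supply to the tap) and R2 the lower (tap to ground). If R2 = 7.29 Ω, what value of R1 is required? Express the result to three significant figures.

Required fraction k = V_out/V_in = 0.8300.
Rearranging, R1 = R2·(1−k)/k = 7.29 × 0.2049 = 1.493 Ω.

R1 ≈ 1.49 Ω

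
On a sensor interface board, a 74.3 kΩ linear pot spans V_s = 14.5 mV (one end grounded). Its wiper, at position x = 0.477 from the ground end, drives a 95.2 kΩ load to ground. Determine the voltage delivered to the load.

V_out ≈ 5.79 mV

Split the track: R_lower = x·R_p = 35.44 kΩ, R_upper = (1−x)·R_p = 38.86 kΩ.
Lower segment in parallel with the load: 35.44 ‖ 95.2 = 25.83 kΩ.
Then V_out = V_s · 25.83/(38.86 + 25.83) = 5.789 mV.
(Unloaded: V_out = x·V_s = 6.92 mV.)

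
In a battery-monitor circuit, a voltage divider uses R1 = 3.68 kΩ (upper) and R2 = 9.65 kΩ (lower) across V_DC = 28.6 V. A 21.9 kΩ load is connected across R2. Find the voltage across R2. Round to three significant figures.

V_out ≈ 18.5 V

R2 ‖ R_L = (9.65 × 21.9)/(9.65 + 21.9) = 6.698 kΩ.
Then V_out = V_DC · R2'/(R1 + R2') = 28.6 × 6.698/10.38 = 18.46 V.
(Unloaded it would be 20.7 V; the load pulls it down.)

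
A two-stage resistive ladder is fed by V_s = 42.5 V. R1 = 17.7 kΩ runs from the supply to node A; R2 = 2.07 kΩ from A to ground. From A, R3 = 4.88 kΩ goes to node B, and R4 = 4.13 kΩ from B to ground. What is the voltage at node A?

V_A ≈ 3.69 V

Node A sees R2 in parallel with the series input of stage 2, R3 + R4 = 9.010 kΩ.
Effective lower resistance at A: R2 ‖ 9.010 = 1.683 kΩ.
So V_A = 42.5 × 0.08684 = 3.691 V.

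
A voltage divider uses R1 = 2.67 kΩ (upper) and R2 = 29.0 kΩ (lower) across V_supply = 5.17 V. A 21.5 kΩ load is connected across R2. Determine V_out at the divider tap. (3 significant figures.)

The load sits in parallel with R2, giving an effective lower resistance R2' = R2·R_L/(R2+R_L) = 12.35 kΩ.
Voltage divider with the loaded lower leg: V_out = 5.17 × 12.35/(2.67 + 12.35) = 5.17 × 0.8222 = 4.251 V.
(Unloaded it would be 4.73 V; the load pulls it down.)

V_out ≈ 4.25 V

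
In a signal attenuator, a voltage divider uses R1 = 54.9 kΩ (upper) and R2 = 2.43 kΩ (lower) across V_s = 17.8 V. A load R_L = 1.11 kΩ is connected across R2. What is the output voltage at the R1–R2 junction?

V_out ≈ 0.244 V

First combine the lower leg with the load: R2 ‖ R_L = 0.7619 kΩ.
Then V_out = V_s · R2'/(R1 + R2') = 17.8 × 0.7619/55.66 = 0.2437 V.
(Unloaded it would be 0.754 V; the load pulls it down.)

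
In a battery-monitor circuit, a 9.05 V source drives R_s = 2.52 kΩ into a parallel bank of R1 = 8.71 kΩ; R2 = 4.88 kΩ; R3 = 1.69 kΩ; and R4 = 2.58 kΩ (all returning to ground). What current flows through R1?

I ≈ 0.243 mA

Combine the parallel branches: R_p = (1/8.71 + 1/4.88 + 1/1.69 + 1/2.58)⁻¹ = 0.7698 kΩ.
V_A by voltage divider: V_A = 9.05 × 0.7698/(2.52 + 0.7698) = 2.118 V.
Branch current I = V_A/R1 = 2.118/8.71 = 0.2431 mA.
(Equivalently: I_total = 2.751 mA, then current-divider fraction G_k/ΣG = 0.08838.)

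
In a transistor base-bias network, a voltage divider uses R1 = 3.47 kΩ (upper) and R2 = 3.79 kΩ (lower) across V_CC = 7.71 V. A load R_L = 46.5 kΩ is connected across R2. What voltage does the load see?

V_out ≈ 3.87 V

R2 ‖ R_L = (3.79 × 46.5)/(3.79 + 46.5) = 3.504 kΩ.
Voltage divider with the loaded lower leg: V_out = 7.71 × 3.504/(3.47 + 3.504) = 7.71 × 0.5025 = 3.874 V.
(Unloaded it would be 4.02 V; the load pulls it down.)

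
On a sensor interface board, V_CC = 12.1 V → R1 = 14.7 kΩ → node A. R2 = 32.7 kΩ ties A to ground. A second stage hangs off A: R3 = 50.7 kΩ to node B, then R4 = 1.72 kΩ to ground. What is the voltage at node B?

V_B ≈ 0.229 V

Node A sees R2 in parallel with the series input of stage 2, R3 + R4 = 52.42 kΩ.
R2 ‖ (R3+R4) = 20.14 kΩ.
First divider: V_A = V_CC · 20.14/(14.7 + 20.14) = 6.994 V.
V_B = V_A × 0.03281 = 0.2295 V.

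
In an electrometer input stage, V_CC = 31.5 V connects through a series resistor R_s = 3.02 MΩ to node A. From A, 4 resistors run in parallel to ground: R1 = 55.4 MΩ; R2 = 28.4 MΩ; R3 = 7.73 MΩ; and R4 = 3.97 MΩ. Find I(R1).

Equivalent of the parallel group: R_p = 2.301 MΩ.
V_A by voltage divider: V_A = 31.5 × 2.301/(3.02 + 2.301) = 13.62 V.
Branch current I = V_A/R1 = 13.62/55.4 = 0.2459 µA.
(Check via current divider: I_total = 5.919 µA; share G_k/ΣG = 0.04154 → same result.)

I ≈ 0.246 µA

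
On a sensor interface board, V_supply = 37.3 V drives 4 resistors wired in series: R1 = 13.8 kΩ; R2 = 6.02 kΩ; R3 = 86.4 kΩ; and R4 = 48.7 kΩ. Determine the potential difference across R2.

ΣR = 13.8 + 6.02 + 86.4 + 48.7 = 154.9 kΩ.
V = V_supply · R/ΣR = 37.3 × 0.03886 = 1.449 V.

V ≈ 1.45 V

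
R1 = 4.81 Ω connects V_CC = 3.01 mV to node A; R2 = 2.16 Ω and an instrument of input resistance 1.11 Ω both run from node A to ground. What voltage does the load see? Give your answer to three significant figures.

R2 ‖ R_L = (2.16 × 1.11)/(2.16 + 1.11) = 0.7332 Ω.
Then V_out = V_CC · R2'/(R1 + R2') = 3.01 × 0.7332/5.543 = 0.3981 mV.

V_out ≈ 0.398 mV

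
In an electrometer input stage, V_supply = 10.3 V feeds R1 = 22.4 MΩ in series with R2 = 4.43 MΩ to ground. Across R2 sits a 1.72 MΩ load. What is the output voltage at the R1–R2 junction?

V_out ≈ 0.540 V

The load sits in parallel with R2, giving an effective lower resistance R2' = R2·R_L/(R2+R_L) = 1.239 MΩ.
Now apply the divider: V_out = 10.3 × 0.05241 = 0.5398 V.
(Unloaded it would be 1.70 V; the load pulls it down.)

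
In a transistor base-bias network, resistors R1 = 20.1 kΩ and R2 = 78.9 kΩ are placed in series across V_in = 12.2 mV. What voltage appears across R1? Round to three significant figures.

Series total: ΣR = 20.1 + 78.9 = 99.00 kΩ.
Voltage divider: V = V_in · (20.10 / 99.00) = 12.2 × 0.2030 = 2.477 mV.

V ≈ 2.48 mV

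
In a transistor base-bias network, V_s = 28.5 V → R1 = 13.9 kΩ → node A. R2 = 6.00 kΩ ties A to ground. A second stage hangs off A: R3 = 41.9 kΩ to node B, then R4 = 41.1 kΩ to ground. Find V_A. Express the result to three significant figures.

Looking into the second stage from A: R3 + R4 = 83.00 kΩ appears in parallel with R2.
Effective lower resistance at A: R2 ‖ 83.00 = 5.596 kΩ.
So V_A = 28.5 × 0.2870 = 8.180 V.

V_A ≈ 8.18 V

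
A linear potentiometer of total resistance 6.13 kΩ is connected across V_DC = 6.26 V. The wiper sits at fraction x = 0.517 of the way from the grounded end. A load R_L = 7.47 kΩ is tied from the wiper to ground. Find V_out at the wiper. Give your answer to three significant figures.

V_out ≈ 2.69 V

The pot divides into 2.961 kΩ above the wiper and 3.169 kΩ below.
(x·R_p) ‖ R_L = 2.225 kΩ.
Loaded-divider output: V_out = 6.26 × 0.4291 = 2.686 V.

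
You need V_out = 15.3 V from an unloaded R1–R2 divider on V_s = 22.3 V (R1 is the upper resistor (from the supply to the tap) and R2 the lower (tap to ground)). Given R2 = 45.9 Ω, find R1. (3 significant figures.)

Required fraction k = V_out/V_s = 0.6861.
So R1 = R2 · (V_s/V_out − 1) = 45.9 × (22.3/15.3 − 1) = 45.9 × 0.4575 = 21.00 Ω.

R1 ≈ 21.0 Ω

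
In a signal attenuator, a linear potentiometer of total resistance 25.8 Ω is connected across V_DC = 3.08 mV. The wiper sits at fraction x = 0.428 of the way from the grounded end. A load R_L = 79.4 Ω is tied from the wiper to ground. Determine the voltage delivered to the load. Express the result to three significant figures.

The pot divides into 14.76 Ω above the wiper and 11.04 Ω below.
R_L loads the lower segment: effective lower R = 9.694 Ω.
V_out = 3.08 × 9.694/(14.76 + 9.694) = 1.221 mV.

V_out ≈ 1.22 mV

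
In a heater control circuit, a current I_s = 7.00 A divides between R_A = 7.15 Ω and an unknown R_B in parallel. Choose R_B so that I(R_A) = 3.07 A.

In a two-way split, I_A/I_s = R_B/(R_A + R_B).
3.07/7.00 = R_B/(R_A + R_B) → R_B = R_A · (0.4386)/(1 − 0.4386) = 7.15 × 0.7812 = 5.585 Ω.

R_B ≈ 5.59 Ω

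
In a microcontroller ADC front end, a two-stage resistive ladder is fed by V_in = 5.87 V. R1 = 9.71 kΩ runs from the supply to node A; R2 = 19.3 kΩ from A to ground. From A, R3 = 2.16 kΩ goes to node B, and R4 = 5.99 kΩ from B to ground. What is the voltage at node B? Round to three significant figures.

V_B ≈ 1.60 V

Looking into the second stage from A: R3 + R4 = 8.150 kΩ appears in parallel with R2.
Effective lower resistance at A: R2 ‖ 8.150 = 5.730 kΩ.
V_A = 5.87 × 5.730/(9.71 + 5.730) = 2.178 V.
Stage 2 is unloaded, so V_B = V_A · R4/(R3+R4) = 2.178 × 5.99/8.150 = 1.601 V.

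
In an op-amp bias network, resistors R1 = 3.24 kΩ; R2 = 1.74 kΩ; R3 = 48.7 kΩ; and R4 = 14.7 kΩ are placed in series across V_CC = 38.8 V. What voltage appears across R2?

ΣR = 3.24 + 1.74 + 48.7 + 14.7 = 68.38 kΩ.
Voltage divider: V = V_CC · (1.740 / 68.38) = 38.8 × 0.02545 = 0.9873 V.

V ≈ 0.987 V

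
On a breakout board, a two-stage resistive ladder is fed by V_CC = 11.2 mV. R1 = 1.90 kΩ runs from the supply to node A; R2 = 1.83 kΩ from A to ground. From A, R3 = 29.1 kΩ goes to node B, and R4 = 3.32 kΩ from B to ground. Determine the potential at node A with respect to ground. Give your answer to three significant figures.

Node A sees R2 in parallel with the series input of stage 2, R3 + R4 = 32.42 kΩ.
Effective lower resistance at A: R2 ‖ 32.42 = 1.732 kΩ.
V_A = 11.2 × 1.732/(1.90 + 1.732) = 5.341 mV.

V_A ≈ 5.34 mV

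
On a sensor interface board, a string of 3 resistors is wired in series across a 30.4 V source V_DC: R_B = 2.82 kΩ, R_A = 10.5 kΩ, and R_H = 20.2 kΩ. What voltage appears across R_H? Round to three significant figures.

V ≈ 18.3 V

Total series resistance ΣR = 2.82 + 10.5 + 20.2 = 33.52 kΩ.
V = V_DC · R/ΣR = 30.4 × 0.6026 = 18.32 V.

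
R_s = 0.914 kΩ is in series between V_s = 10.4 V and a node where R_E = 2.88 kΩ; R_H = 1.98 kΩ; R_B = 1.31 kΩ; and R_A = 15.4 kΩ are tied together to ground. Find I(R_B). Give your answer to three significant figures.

Combine the parallel branches: R_p = (1/2.88 + 1/1.98 + 1/1.31 + 1/15.4)⁻¹ = 0.5950 kΩ.
Node voltage V_A = V_s · R_p/(R_s + R_p) = 10.4 × 0.3943 = 4.101 V.
I(R_B) = V_A / R_B = 4.101/1.31 = 3.130 mA.
(Equivalently: I_total = 6.892 mA, then current-divider fraction G_k/ΣG = 0.4542.)

I ≈ 3.13 mA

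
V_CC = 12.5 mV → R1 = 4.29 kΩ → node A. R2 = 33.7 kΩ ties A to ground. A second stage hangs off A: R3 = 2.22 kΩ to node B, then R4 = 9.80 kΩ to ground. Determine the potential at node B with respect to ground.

V_B ≈ 6.87 mV

Looking into the second stage from A: R3 + R4 = 12.02 kΩ appears in parallel with R2.
R2 ‖ (R3+R4) = 8.860 kΩ.
First divider: V_A = V_CC · 8.860/(4.29 + 8.860) = 8.422 mV.
Then the unloaded second divider: V_B = V_A × R4/(R3+R4) = 8.422 × 0.8153 = 6.867 mV.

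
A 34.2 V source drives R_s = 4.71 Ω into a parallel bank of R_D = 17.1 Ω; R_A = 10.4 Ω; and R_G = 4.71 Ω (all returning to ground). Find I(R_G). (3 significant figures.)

Equivalent of the parallel group: R_p = 2.725 Ω.
Node voltage V_A = V_supply · R_p/(R_s + R_p) = 34.2 × 0.3665 = 12.54 V.
Branch current I = V_A/R_G = 12.54/4.71 = 2.661 A.
(Check via current divider: I_total = 4.600 A; share G_k/ΣG = 0.5786 → same result.)

I ≈ 2.66 A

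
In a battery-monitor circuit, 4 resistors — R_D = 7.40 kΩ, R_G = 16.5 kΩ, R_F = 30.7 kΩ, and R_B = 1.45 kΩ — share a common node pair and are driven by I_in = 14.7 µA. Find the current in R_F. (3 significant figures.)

Conductances: ΣG = 1/7.40 + 1/16.5 + 1/30.7 + 1/1.45 = 0.9180 (1/kΩ).
By the current-divider rule, I = I_in · G_k/ΣG = 14.7 × 0.03548 = 0.5216 µA.

I ≈ 0.522 µA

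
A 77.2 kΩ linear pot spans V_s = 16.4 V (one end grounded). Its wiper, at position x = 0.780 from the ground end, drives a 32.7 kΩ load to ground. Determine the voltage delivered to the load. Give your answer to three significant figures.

V_out ≈ 9.10 V

Split the track: R_lower = x·R_p = 60.22 kΩ, R_upper = (1−x)·R_p = 16.98 kΩ.
Lower segment in parallel with the load: 60.22 ‖ 32.7 = 21.19 kΩ.
Loaded-divider output: V_out = 16.4 × 0.5551 = 9.104 V.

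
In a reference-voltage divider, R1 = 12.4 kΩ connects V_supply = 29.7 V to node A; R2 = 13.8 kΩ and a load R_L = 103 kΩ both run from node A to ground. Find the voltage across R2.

The load sits in parallel with R2, giving an effective lower resistance R2' = R2·R_L/(R2+R_L) = 12.17 kΩ.
Now apply the divider: V_out = 29.7 × 0.4953 = 14.71 V.
(Unloaded it would be 15.6 V; the load pulls it down.)

V_out ≈ 14.7 V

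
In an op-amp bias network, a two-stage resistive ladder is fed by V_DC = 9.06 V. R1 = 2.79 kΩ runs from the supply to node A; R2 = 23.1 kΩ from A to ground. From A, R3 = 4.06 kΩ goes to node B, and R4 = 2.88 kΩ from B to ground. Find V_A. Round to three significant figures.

The second stage (R3 + R4 = 6.940 kΩ) loads node A in parallel with R2.
Effective lower resistance at A: R2 ‖ 6.940 = 5.337 kΩ.
So V_A = 9.06 × 0.6567 = 5.950 V.

V_A ≈ 5.95 V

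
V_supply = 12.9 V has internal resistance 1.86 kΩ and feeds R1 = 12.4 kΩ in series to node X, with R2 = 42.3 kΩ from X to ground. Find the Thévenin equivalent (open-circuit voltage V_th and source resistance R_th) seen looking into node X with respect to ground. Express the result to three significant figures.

V_th ≈ 9.65 V, R_th ≈ 10.7 kΩ

R1' = 1.86 + 12.4 = 14.26 kΩ (source resistance + R1).
With X open, the divider is unloaded: V_th = 12.9 × 42.3/56.56 = 9.648 V.
Zeroing V_supply shorts the top of R1' to ground, so R_th = R1' ‖ R2 = 10.66 kΩ.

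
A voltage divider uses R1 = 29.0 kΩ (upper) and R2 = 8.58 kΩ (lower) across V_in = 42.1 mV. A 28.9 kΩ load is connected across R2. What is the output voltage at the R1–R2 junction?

R2 ‖ R_L = (8.58 × 28.9)/(8.58 + 28.9) = 6.616 kΩ.
Now apply the divider: V_out = 42.1 × 0.1858 = 7.820 mV.

V_out ≈ 7.82 mV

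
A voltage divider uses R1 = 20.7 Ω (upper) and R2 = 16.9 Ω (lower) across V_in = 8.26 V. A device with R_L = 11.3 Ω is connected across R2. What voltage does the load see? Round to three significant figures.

V_out ≈ 2.04 V

First combine the lower leg with the load: R2 ‖ R_L = 6.772 Ω.
Voltage divider with the loaded lower leg: V_out = 8.26 × 6.772/(20.7 + 6.772) = 8.26 × 0.2465 = 2.036 V.
(Unloaded it would be 3.71 V; the load pulls it down.)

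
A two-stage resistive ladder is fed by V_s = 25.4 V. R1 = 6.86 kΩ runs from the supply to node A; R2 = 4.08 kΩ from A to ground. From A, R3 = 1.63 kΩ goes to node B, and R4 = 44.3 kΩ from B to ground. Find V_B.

V_B ≈ 8.65 V

Looking into the second stage from A: R3 + R4 = 45.93 kΩ appears in parallel with R2.
R2 ‖ (R3+R4) = 3.747 kΩ.
So V_A = 25.4 × 0.3533 = 8.973 V.
Then the unloaded second divider: V_B = V_A × R4/(R3+R4) = 8.973 × 0.9645 = 8.655 V.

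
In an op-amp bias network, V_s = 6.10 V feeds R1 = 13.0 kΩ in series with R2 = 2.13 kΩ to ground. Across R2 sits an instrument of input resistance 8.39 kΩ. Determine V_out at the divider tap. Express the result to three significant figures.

First combine the lower leg with the load: R2 ‖ R_L = 1.699 kΩ.
Now apply the divider: V_out = 6.10 × 0.1156 = 0.7050 V.

V_out ≈ 0.705 V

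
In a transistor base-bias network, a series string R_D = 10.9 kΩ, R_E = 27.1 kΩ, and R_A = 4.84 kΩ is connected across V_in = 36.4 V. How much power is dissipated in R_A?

The common current is I = 36.4/42.84 = 0.8497 mA.
P = I²R = 0.7219 × 4.84 = 3.494 mW.

P ≈ 3.49 mW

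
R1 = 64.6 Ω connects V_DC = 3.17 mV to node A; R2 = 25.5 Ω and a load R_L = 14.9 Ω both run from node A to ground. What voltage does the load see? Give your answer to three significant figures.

First combine the lower leg with the load: R2 ‖ R_L = 9.405 Ω.
Now apply the divider: V_out = 3.17 × 0.1271 = 0.4029 mV.

V_out ≈ 0.403 mV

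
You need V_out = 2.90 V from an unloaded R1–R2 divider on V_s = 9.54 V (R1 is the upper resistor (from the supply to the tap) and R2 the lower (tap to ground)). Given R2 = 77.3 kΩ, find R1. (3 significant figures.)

V_out/V_s = R2/(R1+R2) = 0.3040.
So R1 = R2 · (V_s/V_out − 1) = 77.3 × (9.54/2.90 − 1) = 77.3 × 2.290 = 177.0 kΩ.

R1 ≈ 177 kΩ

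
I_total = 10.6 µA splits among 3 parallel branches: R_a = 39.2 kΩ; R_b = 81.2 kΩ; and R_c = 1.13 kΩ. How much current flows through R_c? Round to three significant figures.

I ≈ 10.2 µA

ΣG = 1/39.2 + 1/81.2 + 1/1.13 = 0.9228.
Current divider: I(R_c) = I_total · G_k/ΣG = 10.6 × (0.8850/0.9228) = 10.6 × 0.9590 = 10.17 µA.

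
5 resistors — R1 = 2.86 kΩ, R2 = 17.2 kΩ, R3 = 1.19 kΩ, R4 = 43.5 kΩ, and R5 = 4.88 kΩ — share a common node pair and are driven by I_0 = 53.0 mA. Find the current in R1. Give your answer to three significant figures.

I ≈ 12.6 mA

Conductances: ΣG = 1/2.86 + 1/17.2 + 1/1.19 + 1/43.5 + 1/4.88 = 1.476 (1/kΩ).
Current divider: I(R1) = I_0 · G_k/ΣG = 53.0 × (0.3497/1.476) = 53.0 × 0.2369 = 12.55 mA.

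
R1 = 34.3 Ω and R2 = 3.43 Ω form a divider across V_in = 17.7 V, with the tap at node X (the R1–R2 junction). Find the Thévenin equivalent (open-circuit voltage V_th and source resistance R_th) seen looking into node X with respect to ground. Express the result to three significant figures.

V_th ≈ 1.61 V, R_th ≈ 3.12 Ω

Open-circuit (no load on X): V_th = V_in · R2/(R1 + R2) = 17.7 × 3.43/(34.30 + 3.43) = 1.609 V.
Zeroing V_in shorts the top of R1 to ground, so R_th = R1 ‖ R2 = 3.118 Ω.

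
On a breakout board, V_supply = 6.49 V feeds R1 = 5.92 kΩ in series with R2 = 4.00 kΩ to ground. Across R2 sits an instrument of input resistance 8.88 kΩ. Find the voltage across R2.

V_out ≈ 2.06 V

The load sits in parallel with R2, giving an effective lower resistance R2' = R2·R_L/(R2+R_L) = 2.758 kΩ.
Voltage divider with the loaded lower leg: V_out = 6.49 × 2.758/(5.92 + 2.758) = 6.49 × 0.3178 = 2.062 V.
(Unloaded it would be 2.62 V; the load pulls it down.)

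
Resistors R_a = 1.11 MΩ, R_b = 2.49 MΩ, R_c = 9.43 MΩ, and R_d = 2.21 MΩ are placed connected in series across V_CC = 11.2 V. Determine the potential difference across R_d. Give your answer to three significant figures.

Total series resistance ΣR = 1.11 + 2.49 + 9.43 + 2.21 = 15.24 MΩ.
V = V_CC · R/ΣR = 11.2 × 0.1450 = 1.624 V.

V ≈ 1.62 V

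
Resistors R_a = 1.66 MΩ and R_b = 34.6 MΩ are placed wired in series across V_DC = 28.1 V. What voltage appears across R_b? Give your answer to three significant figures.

V ≈ 26.8 V

Total series resistance ΣR = 1.66 + 34.6 = 36.26 MΩ.
By the voltage-divider rule, V = 28.1 × 34.60/36.26 = 26.81 V.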